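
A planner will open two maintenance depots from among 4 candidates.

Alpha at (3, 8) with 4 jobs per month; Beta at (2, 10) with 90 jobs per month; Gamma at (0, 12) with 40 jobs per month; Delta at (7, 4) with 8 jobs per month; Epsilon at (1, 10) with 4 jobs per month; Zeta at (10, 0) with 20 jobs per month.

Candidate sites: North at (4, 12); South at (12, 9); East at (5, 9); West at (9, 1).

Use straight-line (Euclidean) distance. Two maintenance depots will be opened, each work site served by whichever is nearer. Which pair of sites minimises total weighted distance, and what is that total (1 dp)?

{North, West}, total 502.6

Evaluate every pair (each demand assigned to the nearer of the two):
  {North, West}: total = 502.6
  {East, West}: total = 600.4
  {North, South}: total = 686.4
  {North, East}: total = 686.9
  {South, East}: total = 770.8
  {South, West}: total = 1536.8
Best pair: {North, West} with total 502.6.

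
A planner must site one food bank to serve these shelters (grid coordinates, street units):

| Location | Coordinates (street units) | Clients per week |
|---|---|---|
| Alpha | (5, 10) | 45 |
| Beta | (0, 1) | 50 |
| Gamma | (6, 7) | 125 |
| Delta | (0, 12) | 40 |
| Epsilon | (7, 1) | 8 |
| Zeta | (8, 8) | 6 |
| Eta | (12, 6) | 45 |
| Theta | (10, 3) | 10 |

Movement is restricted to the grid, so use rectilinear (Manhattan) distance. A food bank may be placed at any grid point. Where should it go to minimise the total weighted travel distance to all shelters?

(6, 7)

Manhattan distance separates: Σwᵢ(|x−xᵢ|+|y−yᵢ|) = Σwᵢ|x−xᵢ| + Σwᵢ|y−yᵢ|, so x and y are optimised independently as 1-D weighted medians.
Total weight W = 329; half = 164.5.
x-coordinate, sorted with cumulative weight:
  x=0 (Beta, w=50) cum 50
  x=0 (Delta, w=40) cum 90
  x=5 (Alpha, w=45) cum 135
  x=6 (Gamma, w=125) cum 260  ← median
  x=7 (Epsilon, w=8) cum 268
  x=8 (Zeta, w=6) cum 274
  x=10 (Theta, w=10) cum 284
  x=12 (Eta, w=45) cum 329
⇒ x* = 6
y-coordinate, sorted with cumulative weight:
  y=1 (Beta, w=50) cum 50
  y=1 (Epsilon, w=8) cum 58
  y=3 (Theta, w=10) cum 68
  y=6 (Eta, w=45) cum 113
  y=7 (Gamma, w=125) cum 238  ← median
  y=8 (Zeta, w=6) cum 244
  y=10 (Alpha, w=45) cum 289
  y=12 (Delta, w=40) cum 329
⇒ y* = 7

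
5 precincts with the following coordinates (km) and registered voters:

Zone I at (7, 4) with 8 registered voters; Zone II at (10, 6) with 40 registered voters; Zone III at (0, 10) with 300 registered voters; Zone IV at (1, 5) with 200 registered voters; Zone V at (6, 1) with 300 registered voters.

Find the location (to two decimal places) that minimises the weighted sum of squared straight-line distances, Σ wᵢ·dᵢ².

(2.90, 5.39)

The minimiser of Σwᵢ‖p−pᵢ‖² is the weighted centroid p* = (Σwᵢpᵢ)/(Σwᵢ).
Σwᵢ = 848.
Σwᵢxᵢ = 8·7 + 40·10 + 300·0 + 200·1 + 300·6 = 2456.
Σwᵢyᵢ = 8·4 + 40·6 + 300·10 + 200·5 + 300·1 = 4572.
x* = 2456/848 = 2.90, y* = 4572/848 = 5.39.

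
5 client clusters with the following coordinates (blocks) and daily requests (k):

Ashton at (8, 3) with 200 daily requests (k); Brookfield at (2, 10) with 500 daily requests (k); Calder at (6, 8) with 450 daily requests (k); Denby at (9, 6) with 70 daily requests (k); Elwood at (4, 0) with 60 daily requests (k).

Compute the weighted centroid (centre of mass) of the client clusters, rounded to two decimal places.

(4.82, 7.52)

The minimiser of Σwᵢ‖p−pᵢ‖² is the weighted centroid p* = (Σwᵢpᵢ)/(Σwᵢ).
Σwᵢ = 1280.
Σwᵢxᵢ = 200·8 + 500·2 + 450·6 + 70·9 + 60·4 = 6170.
Σwᵢyᵢ = 200·3 + 500·10 + 450·8 + 70·6 + 60·0 = 9620.
x* = 6170/1280 = 4.82, y* = 9620/1280 = 7.52.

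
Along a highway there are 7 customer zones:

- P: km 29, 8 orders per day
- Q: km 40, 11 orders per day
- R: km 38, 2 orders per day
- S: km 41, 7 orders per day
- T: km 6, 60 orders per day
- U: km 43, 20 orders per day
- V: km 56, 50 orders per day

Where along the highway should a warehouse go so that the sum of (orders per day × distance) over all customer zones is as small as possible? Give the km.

x = 40

For a sum of weighted absolute distances on a line, the optimum is the weighted median (not the mean). Total weight W = 158; half-weight = 79.
Sort by position and accumulate weight:
  km 6 (T, w=60) → cum 60
  km 29 (P, w=8) → cum 68
  km 38 (R, w=2) → cum 70
  km 40 (Q, w=11) → cum 81  ≥ 79 → median here
  km 41 (S, w=7) → cum 88
  km 43 (U, w=20) → cum 108
  km 56 (V, w=50) → cum 158
Optimal location: km 40.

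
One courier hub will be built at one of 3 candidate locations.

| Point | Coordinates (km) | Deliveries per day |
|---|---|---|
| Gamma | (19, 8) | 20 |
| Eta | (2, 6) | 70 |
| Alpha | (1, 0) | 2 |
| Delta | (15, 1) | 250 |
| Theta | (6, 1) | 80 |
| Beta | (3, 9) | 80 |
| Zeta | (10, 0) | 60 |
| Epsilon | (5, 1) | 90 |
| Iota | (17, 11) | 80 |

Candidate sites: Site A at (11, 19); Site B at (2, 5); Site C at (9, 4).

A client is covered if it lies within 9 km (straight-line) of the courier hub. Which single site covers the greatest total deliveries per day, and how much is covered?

Coverage radius r = 9 km; a point is covered iff (Δx)²+(Δy)² ≤ 9² = 81.
  Site A (11, 19): covers {none} → 0
  Site B (2, 5): covers {Eta, Alpha, Theta, Beta, Epsilon} → 322
  Site C (9, 4): covers {Eta, Alpha, Delta, Theta, Beta, Zeta, Epsilon} → 632
Maximum coverage at Site C: 632 deliveries per day.

Site C, covering 632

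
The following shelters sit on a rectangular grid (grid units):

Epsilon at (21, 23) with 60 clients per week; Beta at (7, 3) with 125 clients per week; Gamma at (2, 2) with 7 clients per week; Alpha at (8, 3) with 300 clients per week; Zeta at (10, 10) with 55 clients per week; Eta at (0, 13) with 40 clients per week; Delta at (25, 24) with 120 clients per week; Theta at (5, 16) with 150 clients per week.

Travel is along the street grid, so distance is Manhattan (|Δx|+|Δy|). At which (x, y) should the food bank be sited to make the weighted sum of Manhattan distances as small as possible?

Manhattan distance separates: Σwᵢ(|x−xᵢ|+|y−yᵢ|) = Σwᵢ|x−xᵢ| + Σwᵢ|y−yᵢ|, so x and y are optimised independently as 1-D weighted medians.
Total weight W = 857; half = 428.5.
x-coordinate, sorted with cumulative weight:
  x=0 (Eta, w=40) cum 40
  x=2 (Gamma, w=7) cum 47
  x=5 (Theta, w=150) cum 197
  x=7 (Beta, w=125) cum 322
  x=8 (Alpha, w=300) cum 622  ← median
  x=10 (Zeta, w=55) cum 677
  x=21 (Epsilon, w=60) cum 737
  x=25 (Delta, w=120) cum 857
⇒ x* = 8
y-coordinate, sorted with cumulative weight:
  y=2 (Gamma, w=7) cum 7
  y=3 (Beta, w=125) cum 132
  y=3 (Alpha, w=300) cum 432  ← median
  y=10 (Zeta, w=55) cum 487
  y=13 (Eta, w=40) cum 527
  y=16 (Theta, w=150) cum 677
  y=23 (Epsilon, w=60) cum 737
  y=24 (Delta, w=120) cum 857
⇒ y* = 3

(8, 3)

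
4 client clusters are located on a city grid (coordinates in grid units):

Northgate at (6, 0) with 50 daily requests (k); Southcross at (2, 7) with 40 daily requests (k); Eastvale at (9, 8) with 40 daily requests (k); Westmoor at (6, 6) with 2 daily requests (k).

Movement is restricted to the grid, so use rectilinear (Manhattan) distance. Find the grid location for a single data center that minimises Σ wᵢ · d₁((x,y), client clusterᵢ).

(6, 7)

Manhattan distance separates: Σwᵢ(|x−xᵢ|+|y−yᵢ|) = Σwᵢ|x−xᵢ| + Σwᵢ|y−yᵢ|, so x and y are optimised independently as 1-D weighted medians.
Total weight W = 132; half = 66.
x-coordinate, sorted with cumulative weight:
  x=2 (Southcross, w=40) cum 40
  x=6 (Northgate, w=50) cum 90  ← median
  x=6 (Westmoor, w=2) cum 92
  x=9 (Eastvale, w=40) cum 132
⇒ x* = 6
y-coordinate, sorted with cumulative weight:
  y=0 (Northgate, w=50) cum 50
  y=6 (Westmoor, w=2) cum 52
  y=7 (Southcross, w=40) cum 92  ← median
  y=8 (Eastvale, w=40) cum 132
⇒ y* = 7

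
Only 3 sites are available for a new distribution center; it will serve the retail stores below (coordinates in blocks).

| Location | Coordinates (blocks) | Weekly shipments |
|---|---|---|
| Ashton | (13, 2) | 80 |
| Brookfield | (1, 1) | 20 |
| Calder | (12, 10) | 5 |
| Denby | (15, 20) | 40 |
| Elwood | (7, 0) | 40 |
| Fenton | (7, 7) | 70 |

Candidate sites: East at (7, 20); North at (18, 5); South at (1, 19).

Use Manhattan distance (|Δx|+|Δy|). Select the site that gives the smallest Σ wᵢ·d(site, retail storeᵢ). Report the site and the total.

North, total 3385 blocks

Total weighted distance at each candidate:
  East (7, 20): total = 4525
  North (18, 5): total = 3385
  South (1, 19): total = 5640
Minimum is at North with total 3385 blocks.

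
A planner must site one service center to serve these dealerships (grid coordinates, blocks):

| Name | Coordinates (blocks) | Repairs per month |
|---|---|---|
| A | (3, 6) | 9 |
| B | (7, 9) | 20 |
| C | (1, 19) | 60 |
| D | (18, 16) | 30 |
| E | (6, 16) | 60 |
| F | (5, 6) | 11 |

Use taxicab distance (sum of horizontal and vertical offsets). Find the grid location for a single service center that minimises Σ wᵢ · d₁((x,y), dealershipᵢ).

Manhattan distance separates: Σwᵢ(|x−xᵢ|+|y−yᵢ|) = Σwᵢ|x−xᵢ| + Σwᵢ|y−yᵢ|, so x and y are optimised independently as 1-D weighted medians.
Total weight W = 190; half = 95.
x-coordinate, sorted with cumulative weight:
  x=1 (C, w=60) cum 60
  x=3 (A, w=9) cum 69
  x=5 (F, w=11) cum 80
  x=6 (E, w=60) cum 140  ← median
  x=7 (B, w=20) cum 160
  x=18 (D, w=30) cum 190
⇒ x* = 6
y-coordinate, sorted with cumulative weight:
  y=6 (A, w=9) cum 9
  y=6 (F, w=11) cum 20
  y=9 (B, w=20) cum 40
  y=16 (D, w=30) cum 70
  y=16 (E, w=60) cum 130  ← median
  y=19 (C, w=60) cum 190
⇒ y* = 16

(6, 16)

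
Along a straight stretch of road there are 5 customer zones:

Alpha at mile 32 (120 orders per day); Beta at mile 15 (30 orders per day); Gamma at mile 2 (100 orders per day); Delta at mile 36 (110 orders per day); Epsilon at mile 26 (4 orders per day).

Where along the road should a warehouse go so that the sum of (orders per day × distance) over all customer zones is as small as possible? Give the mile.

For a sum of weighted absolute distances on a line, the optimum is the weighted median (not the mean). Total weight W = 364; half-weight = 182.
Sort by position and accumulate weight:
  mile 2 (Gamma, w=100) → cum 100
  mile 15 (Beta, w=30) → cum 130
  mile 26 (Epsilon, w=4) → cum 134
  mile 32 (Alpha, w=120) → cum 254  ≥ 182 → median here
  mile 36 (Delta, w=110) → cum 364
Optimal location: mile 32.

x = 32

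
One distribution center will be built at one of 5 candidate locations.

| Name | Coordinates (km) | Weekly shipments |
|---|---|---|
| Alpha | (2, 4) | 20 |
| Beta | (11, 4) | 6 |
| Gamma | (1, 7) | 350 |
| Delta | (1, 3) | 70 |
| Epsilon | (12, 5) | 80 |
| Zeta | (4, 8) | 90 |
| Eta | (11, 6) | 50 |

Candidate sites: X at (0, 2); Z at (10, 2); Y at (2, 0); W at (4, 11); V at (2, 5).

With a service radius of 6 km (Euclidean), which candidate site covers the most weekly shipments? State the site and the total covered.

V, covering 530

Coverage radius r = 6 km; a point is covered iff (Δx)²+(Δy)² ≤ 6² = 36.
  X (0, 2): covers {Alpha, Gamma, Delta} → 440
  Z (10, 2): covers {Beta, Epsilon, Eta} → 136
  Y (2, 0): covers {Alpha, Delta} → 90
  W (4, 11): covers {Gamma, Zeta} → 440
  V (2, 5): covers {Alpha, Gamma, Delta, Zeta} → 530
Maximum coverage at V: 530 weekly shipments.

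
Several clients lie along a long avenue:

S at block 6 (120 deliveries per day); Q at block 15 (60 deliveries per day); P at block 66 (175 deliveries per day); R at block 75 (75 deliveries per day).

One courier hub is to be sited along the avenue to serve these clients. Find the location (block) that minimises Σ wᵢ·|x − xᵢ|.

x = 66

For a sum of weighted absolute distances on a line, the optimum is the weighted median (not the mean). Total weight W = 430; half-weight = 215.
Sort by position and accumulate weight:
  block 6 (S, w=120) → cum 120
  block 15 (Q, w=60) → cum 180
  block 66 (P, w=175) → cum 355  ≥ 215 → median here
  block 75 (R, w=75) → cum 430
Optimal location: block 66.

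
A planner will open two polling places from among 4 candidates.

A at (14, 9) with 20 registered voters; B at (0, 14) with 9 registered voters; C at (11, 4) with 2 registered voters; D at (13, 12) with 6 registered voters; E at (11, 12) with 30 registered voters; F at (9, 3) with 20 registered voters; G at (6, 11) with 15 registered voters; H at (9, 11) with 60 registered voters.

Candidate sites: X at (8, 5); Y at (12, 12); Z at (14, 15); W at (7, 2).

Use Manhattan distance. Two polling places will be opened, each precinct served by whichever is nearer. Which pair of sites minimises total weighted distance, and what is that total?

Evaluate every pair (each demand assigned to the nearer of the two):
  {X, Y}: total = 675
  {Y, W}: total = 679
  {Y, Z}: total = 865
  {X, Z}: total = 1067
  {Z, W}: total = 1221
  {X, W}: total = 1333
Best pair: {X, Y} with total 675.

{X, Y}, total 675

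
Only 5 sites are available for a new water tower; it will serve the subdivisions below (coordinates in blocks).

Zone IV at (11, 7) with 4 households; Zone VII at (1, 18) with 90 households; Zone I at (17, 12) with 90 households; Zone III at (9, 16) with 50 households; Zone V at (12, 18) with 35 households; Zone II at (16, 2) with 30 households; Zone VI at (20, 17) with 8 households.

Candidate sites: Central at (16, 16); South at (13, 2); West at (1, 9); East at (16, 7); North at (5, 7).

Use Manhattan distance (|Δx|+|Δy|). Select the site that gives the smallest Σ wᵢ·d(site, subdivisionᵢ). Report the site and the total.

Central, total 3056 blocks

Total weighted distance at each candidate:
  Central (16, 16): total = 3056
  South (13, 2): total = 5569
  West (1, 9): total = 4894
  East (16, 7): total = 4487
  North (5, 7): total = 4864
Minimum is at Central with total 3056 blocks.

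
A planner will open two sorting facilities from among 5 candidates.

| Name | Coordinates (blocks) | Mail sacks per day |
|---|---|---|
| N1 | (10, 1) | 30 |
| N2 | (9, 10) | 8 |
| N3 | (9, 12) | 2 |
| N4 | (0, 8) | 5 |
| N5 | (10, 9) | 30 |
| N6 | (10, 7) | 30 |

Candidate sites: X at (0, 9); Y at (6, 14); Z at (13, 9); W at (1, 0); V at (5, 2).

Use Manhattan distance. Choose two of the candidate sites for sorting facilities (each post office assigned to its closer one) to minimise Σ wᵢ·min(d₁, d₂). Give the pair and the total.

Evaluate every pair (each demand assigned to the nearer of the two):
  {Z, V}: total = 529
  {X, Z}: total = 629
  {Z, W}: total = 639
  {Y, Z}: total = 680
  {Y, V}: total = 871
  {X, V}: total = 889
  {W, V}: total = 1009
  {Y, W}: total = 1011
  {X, W}: total = 1069
  {X, Y}: total = 1181
Best pair: {Z, V} with total 529.

{Z, V}, total 529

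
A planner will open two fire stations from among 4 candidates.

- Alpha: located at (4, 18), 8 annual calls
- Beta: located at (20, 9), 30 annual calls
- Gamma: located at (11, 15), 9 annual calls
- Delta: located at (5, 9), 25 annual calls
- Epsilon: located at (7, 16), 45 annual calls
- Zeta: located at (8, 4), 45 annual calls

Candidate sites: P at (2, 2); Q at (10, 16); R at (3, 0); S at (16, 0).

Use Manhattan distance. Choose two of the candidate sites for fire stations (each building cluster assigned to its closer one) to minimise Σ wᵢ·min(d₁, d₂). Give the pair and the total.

Evaluate every pair (each demand assigned to the nearer of the two):
  {P, Q}: total = 1337
  {Q, R}: total = 1407
  {Q, S}: total = 1447
  {P, S}: total = 2179
  {R, S}: total = 2302
  {P, R}: total = 2557
Best pair: {P, Q} with total 1337.

{P, Q}, total 1337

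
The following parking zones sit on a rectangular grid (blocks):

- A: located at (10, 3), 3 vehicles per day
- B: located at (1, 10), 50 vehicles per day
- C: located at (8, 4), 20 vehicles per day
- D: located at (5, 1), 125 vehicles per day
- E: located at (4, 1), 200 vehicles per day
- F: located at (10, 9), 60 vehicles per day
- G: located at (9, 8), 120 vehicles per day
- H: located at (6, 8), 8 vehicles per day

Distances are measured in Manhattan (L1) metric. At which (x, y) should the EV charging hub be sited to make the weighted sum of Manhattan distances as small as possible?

(5, 1)

Manhattan distance separates: Σwᵢ(|x−xᵢ|+|y−yᵢ|) = Σwᵢ|x−xᵢ| + Σwᵢ|y−yᵢ|, so x and y are optimised independently as 1-D weighted medians.
Total weight W = 586; half = 293.
x-coordinate, sorted with cumulative weight:
  x=1 (B, w=50) cum 50
  x=4 (E, w=200) cum 250
  x=5 (D, w=125) cum 375  ← median
  x=6 (H, w=8) cum 383
  x=8 (C, w=20) cum 403
  x=9 (G, w=120) cum 523
  x=10 (A, w=3) cum 526
  x=10 (F, w=60) cum 586
⇒ x* = 5
y-coordinate, sorted with cumulative weight:
  y=1 (D, w=125) cum 125
  y=1 (E, w=200) cum 325  ← median
  y=3 (A, w=3) cum 328
  y=4 (C, w=20) cum 348
  y=8 (G, w=120) cum 468
  y=8 (H, w=8) cum 476
  y=9 (F, w=60) cum 536
  y=10 (B, w=50) cum 586
⇒ y* = 1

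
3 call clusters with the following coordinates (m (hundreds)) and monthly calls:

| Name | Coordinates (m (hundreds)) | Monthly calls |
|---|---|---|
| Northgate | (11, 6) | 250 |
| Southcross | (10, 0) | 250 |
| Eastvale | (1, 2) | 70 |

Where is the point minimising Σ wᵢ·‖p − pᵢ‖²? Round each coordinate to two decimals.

The minimiser of Σwᵢ‖p−pᵢ‖² is the weighted centroid p* = (Σwᵢpᵢ)/(Σwᵢ).
Σwᵢ = 570.
Σwᵢxᵢ = 250·11 + 250·10 + 70·1 = 5320.
Σwᵢyᵢ = 250·6 + 250·0 + 70·2 = 1640.
x* = 5320/570 = 9.33, y* = 1640/570 = 2.88.

(9.33, 2.88)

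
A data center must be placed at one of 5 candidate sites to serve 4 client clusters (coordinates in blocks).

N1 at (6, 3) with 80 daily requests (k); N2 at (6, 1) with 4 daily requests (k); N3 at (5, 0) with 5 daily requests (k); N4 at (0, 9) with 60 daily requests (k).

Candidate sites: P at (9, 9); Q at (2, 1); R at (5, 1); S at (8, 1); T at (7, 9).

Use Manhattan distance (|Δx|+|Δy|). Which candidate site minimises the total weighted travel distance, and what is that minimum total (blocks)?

R, total 1029 blocks

Total weighted distance at each candidate:
  P (9, 9): total = 1369
  Q (2, 1): total = 1116
  R (5, 1): total = 1029
  S (8, 1): total = 1308
  T (7, 9): total = 1071
Minimum is at R with total 1029 blocks.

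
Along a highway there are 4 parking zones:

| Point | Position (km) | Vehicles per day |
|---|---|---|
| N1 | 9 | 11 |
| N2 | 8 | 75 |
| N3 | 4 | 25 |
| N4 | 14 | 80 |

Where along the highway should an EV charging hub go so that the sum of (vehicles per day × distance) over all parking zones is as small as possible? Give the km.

For a sum of weighted absolute distances on a line, the optimum is the weighted median (not the mean). Total weight W = 191; half-weight = 95.5.
Sort by position and accumulate weight:
  km 4 (N3, w=25) → cum 25
  km 8 (N2, w=75) → cum 100  ≥ 95.5 → median here
  km 9 (N1, w=11) → cum 111
  km 14 (N4, w=80) → cum 191
Optimal location: km 8.

x = 8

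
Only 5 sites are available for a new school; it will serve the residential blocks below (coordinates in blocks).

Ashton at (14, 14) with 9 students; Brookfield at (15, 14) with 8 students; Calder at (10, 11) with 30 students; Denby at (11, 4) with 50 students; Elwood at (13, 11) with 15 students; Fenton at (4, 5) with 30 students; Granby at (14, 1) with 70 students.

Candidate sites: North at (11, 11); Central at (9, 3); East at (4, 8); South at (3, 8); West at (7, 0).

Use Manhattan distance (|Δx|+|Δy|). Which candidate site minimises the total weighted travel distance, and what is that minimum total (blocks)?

Total weighted distance at each candidate:
  North (11, 11): total = 1820
  Central (9, 3): total = 1580
  East (4, 8): total = 2560
  South (3, 8): total = 2772
  West (7, 0): total = 2240
Minimum is at Central with total 1580 blocks.

Central, total 1580 blocks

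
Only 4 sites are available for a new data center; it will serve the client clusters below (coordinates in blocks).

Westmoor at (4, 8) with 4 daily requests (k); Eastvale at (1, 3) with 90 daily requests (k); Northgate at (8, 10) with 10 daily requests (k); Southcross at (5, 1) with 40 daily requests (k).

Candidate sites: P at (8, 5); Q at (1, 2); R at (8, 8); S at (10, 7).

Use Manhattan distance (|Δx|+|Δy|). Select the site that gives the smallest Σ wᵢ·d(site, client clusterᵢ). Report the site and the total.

Q, total 476 blocks

Total weighted distance at each candidate:
  P (8, 5): total = 1168
  Q (1, 2): total = 476
  R (8, 8): total = 1516
  S (10, 7): total = 1688
Minimum is at Q with total 476 blocks.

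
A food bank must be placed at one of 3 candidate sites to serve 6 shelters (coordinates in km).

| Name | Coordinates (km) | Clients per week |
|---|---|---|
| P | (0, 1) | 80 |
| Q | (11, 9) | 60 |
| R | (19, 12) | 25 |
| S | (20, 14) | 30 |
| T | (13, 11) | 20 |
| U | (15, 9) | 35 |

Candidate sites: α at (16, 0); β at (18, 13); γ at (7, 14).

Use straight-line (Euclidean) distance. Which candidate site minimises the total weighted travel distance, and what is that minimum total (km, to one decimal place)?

β, total 2599.5 km

Total weighted distance at each candidate:
  α (16, 0): total = 3191.2
  β (18, 13): total = 2599.5
  γ (7, 14): total = 2723.9
Minimum is at β with total 2599.5 km.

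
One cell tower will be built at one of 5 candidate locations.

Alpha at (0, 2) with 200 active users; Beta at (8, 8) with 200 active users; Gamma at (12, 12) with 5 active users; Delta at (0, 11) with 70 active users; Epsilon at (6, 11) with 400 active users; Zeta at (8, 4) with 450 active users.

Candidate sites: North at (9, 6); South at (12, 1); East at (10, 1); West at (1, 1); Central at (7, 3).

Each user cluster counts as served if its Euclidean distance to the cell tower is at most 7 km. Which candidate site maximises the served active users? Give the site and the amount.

Coverage radius r = 7 km; a point is covered iff (Δx)²+(Δy)² ≤ 7² = 49.
  North (9, 6): covers {Beta, Gamma, Epsilon, Zeta} → 1055
  South (12, 1): covers {Zeta} → 450
  East (10, 1): covers {Zeta} → 450
  West (1, 1): covers {Alpha} → 200
  Central (7, 3): covers {Beta, Zeta} → 650
Maximum coverage at North: 1055 active users.

North, covering 1055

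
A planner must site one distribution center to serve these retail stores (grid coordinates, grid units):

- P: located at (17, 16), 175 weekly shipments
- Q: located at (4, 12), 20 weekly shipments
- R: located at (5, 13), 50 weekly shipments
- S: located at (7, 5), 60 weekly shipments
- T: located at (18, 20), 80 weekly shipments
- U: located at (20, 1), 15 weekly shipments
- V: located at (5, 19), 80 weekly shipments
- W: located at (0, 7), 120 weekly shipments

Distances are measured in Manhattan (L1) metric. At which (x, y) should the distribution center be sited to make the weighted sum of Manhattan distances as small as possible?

Manhattan distance separates: Σwᵢ(|x−xᵢ|+|y−yᵢ|) = Σwᵢ|x−xᵢ| + Σwᵢ|y−yᵢ|, so x and y are optimised independently as 1-D weighted medians.
Total weight W = 600; half = 300.
x-coordinate, sorted with cumulative weight:
  x=0 (W, w=120) cum 120
  x=4 (Q, w=20) cum 140
  x=5 (R, w=50) cum 190
  x=5 (V, w=80) cum 270
  x=7 (S, w=60) cum 330  ← median
  x=17 (P, w=175) cum 505
  x=18 (T, w=80) cum 585
  x=20 (U, w=15) cum 600
⇒ x* = 7
y-coordinate, sorted with cumulative weight:
  y=1 (U, w=15) cum 15
  y=5 (S, w=60) cum 75
  y=7 (W, w=120) cum 195
  y=12 (Q, w=20) cum 215
  y=13 (R, w=50) cum 265
  y=16 (P, w=175) cum 440  ← median
  y=19 (V, w=80) cum 520
  y=20 (T, w=80) cum 600
⇒ y* = 16

(7, 16)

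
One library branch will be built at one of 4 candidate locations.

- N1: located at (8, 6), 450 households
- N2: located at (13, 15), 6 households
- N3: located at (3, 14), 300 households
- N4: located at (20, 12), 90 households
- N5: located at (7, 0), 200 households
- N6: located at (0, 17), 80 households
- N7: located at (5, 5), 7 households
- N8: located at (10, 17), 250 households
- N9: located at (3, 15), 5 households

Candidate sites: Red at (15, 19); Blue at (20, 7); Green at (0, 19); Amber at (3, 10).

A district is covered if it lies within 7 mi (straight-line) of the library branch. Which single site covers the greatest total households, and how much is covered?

Amber, covering 762

Coverage radius r = 7 mi; a point is covered iff (Δx)²+(Δy)² ≤ 7² = 49.
  Red (15, 19): covers {N2, N8} → 256
  Blue (20, 7): covers {N4} → 90
  Green (0, 19): covers {N3, N6, N9} → 385
  Amber (3, 10): covers {N1, N3, N7, N9} → 762
Maximum coverage at Amber: 762 households.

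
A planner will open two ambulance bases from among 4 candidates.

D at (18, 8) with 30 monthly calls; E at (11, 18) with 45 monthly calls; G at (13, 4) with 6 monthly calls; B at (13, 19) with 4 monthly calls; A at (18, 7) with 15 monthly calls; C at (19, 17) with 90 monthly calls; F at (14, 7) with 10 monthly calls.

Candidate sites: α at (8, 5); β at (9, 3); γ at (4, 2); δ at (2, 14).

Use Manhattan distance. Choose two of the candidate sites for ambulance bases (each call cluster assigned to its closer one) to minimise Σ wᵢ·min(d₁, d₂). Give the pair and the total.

{α, δ}, total 3135

Evaluate every pair (each demand assigned to the nearer of the two):
  {α, δ}: total = 3135
  {β, δ}: total = 3184
  {α, β}: total = 3546
  {γ, δ}: total = 3550
  {α, γ}: total = 3552
  {β, γ}: total = 3740
Best pair: {α, δ} with total 3135.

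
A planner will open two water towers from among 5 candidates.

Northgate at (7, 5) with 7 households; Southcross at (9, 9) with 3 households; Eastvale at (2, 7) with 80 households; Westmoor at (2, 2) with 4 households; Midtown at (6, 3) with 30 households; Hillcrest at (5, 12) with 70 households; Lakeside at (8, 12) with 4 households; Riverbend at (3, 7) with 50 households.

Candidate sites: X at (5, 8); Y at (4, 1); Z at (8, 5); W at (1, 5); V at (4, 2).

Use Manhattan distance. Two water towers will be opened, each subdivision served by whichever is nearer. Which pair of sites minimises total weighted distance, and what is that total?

Evaluate every pair (each demand assigned to the nearer of the two):
  {X, V}: total = 926
  {X, W}: total = 944
  {X, Z}: total = 956
  {X, Y}: total = 960
  {Z, W}: total = 1326
  {W, V}: total = 1442
  {Y, W}: total = 1476
  {Z, V}: total = 1708
  {Y, V}: total = 1862
  {Y, Z}: total = 1872
Best pair: {X, V} with total 926.

{X, V}, total 926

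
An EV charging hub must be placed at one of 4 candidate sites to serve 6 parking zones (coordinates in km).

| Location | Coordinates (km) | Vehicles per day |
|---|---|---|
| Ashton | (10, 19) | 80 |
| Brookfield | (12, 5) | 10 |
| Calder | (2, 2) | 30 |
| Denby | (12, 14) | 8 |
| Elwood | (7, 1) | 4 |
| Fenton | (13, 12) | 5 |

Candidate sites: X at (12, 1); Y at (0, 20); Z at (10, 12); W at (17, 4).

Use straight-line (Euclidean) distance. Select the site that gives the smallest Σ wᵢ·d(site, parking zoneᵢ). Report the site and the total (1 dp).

Total weighted distance at each candidate:
  X (12, 1): total = 1969.6
  Y (0, 20): total = 1804.1
  Z (10, 12): total = 1100.2
  W (17, 4): total = 2005.1
Minimum is at Z with total 1100.2 km.

Z, total 1100.2 km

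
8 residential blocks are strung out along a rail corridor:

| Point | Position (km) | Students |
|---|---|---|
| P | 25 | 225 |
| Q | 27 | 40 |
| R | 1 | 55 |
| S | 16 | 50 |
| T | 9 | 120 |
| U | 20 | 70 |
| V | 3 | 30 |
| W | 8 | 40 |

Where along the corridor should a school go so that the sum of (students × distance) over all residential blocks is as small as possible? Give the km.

x = 20

For a sum of weighted absolute distances on a line, the optimum is the weighted median (not the mean). Total weight W = 630; half-weight = 315.
Sort by position and accumulate weight:
  km 1 (R, w=55) → cum 55
  km 3 (V, w=30) → cum 85
  km 8 (W, w=40) → cum 125
  km 9 (T, w=120) → cum 245
  km 16 (S, w=50) → cum 295
  km 20 (U, w=70) → cum 365  ≥ 315 → median here
  km 25 (P, w=225) → cum 590
  km 27 (Q, w=40) → cum 630
Optimal location: km 20.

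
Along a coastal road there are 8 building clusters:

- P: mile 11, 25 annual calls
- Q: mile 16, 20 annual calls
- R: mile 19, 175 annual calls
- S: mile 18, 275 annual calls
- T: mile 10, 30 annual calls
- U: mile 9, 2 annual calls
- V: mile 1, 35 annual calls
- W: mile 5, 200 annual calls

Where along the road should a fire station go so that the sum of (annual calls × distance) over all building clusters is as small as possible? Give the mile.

x = 18

For a sum of weighted absolute distances on a line, the optimum is the weighted median (not the mean). Total weight W = 762; half-weight = 381.
Sort by position and accumulate weight:
  mile 1 (V, w=35) → cum 35
  mile 5 (W, w=200) → cum 235
  mile 9 (U, w=2) → cum 237
  mile 10 (T, w=30) → cum 267
  mile 11 (P, w=25) → cum 292
  mile 16 (Q, w=20) → cum 312
  mile 18 (S, w=275) → cum 587  ≥ 381 → median here
  mile 19 (R, w=175) → cum 762
Optimal location: mile 18.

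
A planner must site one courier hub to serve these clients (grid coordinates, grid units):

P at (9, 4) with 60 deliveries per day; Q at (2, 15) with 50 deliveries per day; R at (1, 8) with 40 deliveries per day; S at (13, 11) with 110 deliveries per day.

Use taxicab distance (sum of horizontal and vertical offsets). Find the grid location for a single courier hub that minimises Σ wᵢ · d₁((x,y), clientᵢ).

(9, 11)

Manhattan distance separates: Σwᵢ(|x−xᵢ|+|y−yᵢ|) = Σwᵢ|x−xᵢ| + Σwᵢ|y−yᵢ|, so x and y are optimised independently as 1-D weighted medians.
Total weight W = 260; half = 130.
x-coordinate, sorted with cumulative weight:
  x=1 (R, w=40) cum 40
  x=2 (Q, w=50) cum 90
  x=9 (P, w=60) cum 150  ← median
  x=13 (S, w=110) cum 260
⇒ x* = 9
y-coordinate, sorted with cumulative weight:
  y=4 (P, w=60) cum 60
  y=8 (R, w=40) cum 100
  y=11 (S, w=110) cum 210  ← median
  y=15 (Q, w=50) cum 260
⇒ y* = 11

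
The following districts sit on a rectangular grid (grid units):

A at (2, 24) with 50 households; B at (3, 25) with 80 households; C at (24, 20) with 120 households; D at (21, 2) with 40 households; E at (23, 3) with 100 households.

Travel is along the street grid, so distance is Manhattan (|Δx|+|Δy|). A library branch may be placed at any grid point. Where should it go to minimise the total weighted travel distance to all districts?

Manhattan distance separates: Σwᵢ(|x−xᵢ|+|y−yᵢ|) = Σwᵢ|x−xᵢ| + Σwᵢ|y−yᵢ|, so x and y are optimised independently as 1-D weighted medians.
Total weight W = 390; half = 195.
x-coordinate, sorted with cumulative weight:
  x=2 (A, w=50) cum 50
  x=3 (B, w=80) cum 130
  x=21 (D, w=40) cum 170
  x=23 (E, w=100) cum 270  ← median
  x=24 (C, w=120) cum 390
⇒ x* = 23
y-coordinate, sorted with cumulative weight:
  y=2 (D, w=40) cum 40
  y=3 (E, w=100) cum 140
  y=20 (C, w=120) cum 260  ← median
  y=24 (A, w=50) cum 310
  y=25 (B, w=80) cum 390
⇒ y* = 20

(23, 20)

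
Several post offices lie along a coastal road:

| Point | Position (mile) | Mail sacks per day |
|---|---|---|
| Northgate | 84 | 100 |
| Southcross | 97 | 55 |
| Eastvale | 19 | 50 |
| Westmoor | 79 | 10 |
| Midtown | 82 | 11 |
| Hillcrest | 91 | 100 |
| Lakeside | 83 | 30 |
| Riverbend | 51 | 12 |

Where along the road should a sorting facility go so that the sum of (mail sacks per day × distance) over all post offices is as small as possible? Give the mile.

x = 84

For a sum of weighted absolute distances on a line, the optimum is the weighted median (not the mean). Total weight W = 368; half-weight = 184.
Sort by position and accumulate weight:
  mile 19 (Eastvale, w=50) → cum 50
  mile 51 (Riverbend, w=12) → cum 62
  mile 79 (Westmoor, w=10) → cum 72
  mile 82 (Midtown, w=11) → cum 83
  mile 83 (Lakeside, w=30) → cum 113
  mile 84 (Northgate, w=100) → cum 213  ≥ 184 → median here
  mile 91 (Hillcrest, w=100) → cum 313
  mile 97 (Southcross, w=55) → cum 368
Optimal location: mile 84.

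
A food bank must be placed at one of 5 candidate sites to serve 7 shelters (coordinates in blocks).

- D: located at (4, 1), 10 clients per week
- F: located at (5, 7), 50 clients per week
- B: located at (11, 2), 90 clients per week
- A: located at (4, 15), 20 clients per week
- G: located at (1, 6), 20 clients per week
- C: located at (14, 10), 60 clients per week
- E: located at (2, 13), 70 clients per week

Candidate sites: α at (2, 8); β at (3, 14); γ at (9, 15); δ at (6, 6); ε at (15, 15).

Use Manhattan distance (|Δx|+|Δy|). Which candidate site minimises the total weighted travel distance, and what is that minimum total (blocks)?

Total weighted distance at each candidate:
  α (2, 8): total = 3070
  β (3, 14): total = 3670
  γ (9, 15): total = 3810
  δ (6, 6): total = 2790
  ε (15, 15): total = 4770
Minimum is at δ with total 2790 blocks.

δ, total 2790 blocks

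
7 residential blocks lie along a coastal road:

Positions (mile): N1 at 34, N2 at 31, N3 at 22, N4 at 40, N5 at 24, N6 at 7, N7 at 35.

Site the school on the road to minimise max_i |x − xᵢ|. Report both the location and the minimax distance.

The 1-center on a line is the midpoint of the two extreme points: leftmost at 7, rightmost at 40.
Optimal location = (7 + 40)/2 = 23.5; maximum distance = (40 − 7)/2 = 16.5.

location 23.5, max distance 16.5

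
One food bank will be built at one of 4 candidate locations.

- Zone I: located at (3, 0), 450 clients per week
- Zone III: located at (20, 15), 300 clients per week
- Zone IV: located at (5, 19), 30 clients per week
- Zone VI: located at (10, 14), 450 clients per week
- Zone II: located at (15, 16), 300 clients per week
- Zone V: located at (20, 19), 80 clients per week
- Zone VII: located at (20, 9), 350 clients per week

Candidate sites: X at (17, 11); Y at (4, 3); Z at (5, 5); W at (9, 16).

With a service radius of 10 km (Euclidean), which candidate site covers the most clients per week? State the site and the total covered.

Coverage radius r = 10 km; a point is covered iff (Δx)²+(Δy)² ≤ 10² = 100.
  X (17, 11): covers {Zone III, Zone VI, Zone II, Zone V, Zone VII} → 1480
  Y (4, 3): covers {Zone I} → 450
  Z (5, 5): covers {Zone I} → 450
  W (9, 16): covers {Zone IV, Zone VI, Zone II} → 780
Maximum coverage at X: 1480 clients per week.

X, covering 1480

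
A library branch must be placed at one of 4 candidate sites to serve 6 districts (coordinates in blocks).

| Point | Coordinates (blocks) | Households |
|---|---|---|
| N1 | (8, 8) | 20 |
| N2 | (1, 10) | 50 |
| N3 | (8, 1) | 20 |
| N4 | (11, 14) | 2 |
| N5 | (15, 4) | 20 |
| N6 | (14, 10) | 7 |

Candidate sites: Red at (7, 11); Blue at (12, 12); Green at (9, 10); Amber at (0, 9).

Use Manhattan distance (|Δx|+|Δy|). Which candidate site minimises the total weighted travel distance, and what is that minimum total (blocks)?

Green, total 947 blocks

Total weighted distance at each candidate:
  Red (7, 11): total = 1020
  Blue (12, 12): total = 1364
  Green (9, 10): total = 947
  Amber (0, 9): total = 1137
Minimum is at Green with total 947 blocks.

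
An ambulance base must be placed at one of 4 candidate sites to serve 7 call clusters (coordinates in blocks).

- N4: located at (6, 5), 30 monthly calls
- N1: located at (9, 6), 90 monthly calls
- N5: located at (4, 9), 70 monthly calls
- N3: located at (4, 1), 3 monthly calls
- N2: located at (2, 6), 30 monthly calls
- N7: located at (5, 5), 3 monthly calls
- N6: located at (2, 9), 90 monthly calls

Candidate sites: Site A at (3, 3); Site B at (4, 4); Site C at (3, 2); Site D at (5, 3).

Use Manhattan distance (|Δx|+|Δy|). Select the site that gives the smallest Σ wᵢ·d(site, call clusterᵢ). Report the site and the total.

Site B, total 1835 blocks

Total weighted distance at each candidate:
  Site A (3, 3): total = 2221
  Site B (4, 4): total = 1835
  Site C (3, 2): total = 2531
  Site D (5, 3): total = 2215
Minimum is at Site B with total 1835 blocks.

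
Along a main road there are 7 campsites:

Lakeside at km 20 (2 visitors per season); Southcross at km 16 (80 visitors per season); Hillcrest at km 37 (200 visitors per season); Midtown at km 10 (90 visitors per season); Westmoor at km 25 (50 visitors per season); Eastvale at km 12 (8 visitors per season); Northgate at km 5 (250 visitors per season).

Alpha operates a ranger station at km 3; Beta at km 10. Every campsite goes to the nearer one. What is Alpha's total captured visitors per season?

The indifferent point is the midpoint (3+10)/2 = 6.5; campsites left of it (closer to Alpha at 3) go to Alpha, those right go to Beta.
  Northgate at 5 (w=250) → Alpha
  Midtown at 10 (w=90) → Beta
  Eastvale at 12 (w=8) → Beta
  Southcross at 16 (w=80) → Beta
  Lakeside at 20 (w=2) → Beta
  Westmoor at 25 (w=50) → Beta
  Hillcrest at 37 (w=200) → Beta
Alpha captures 250; Beta captures 430.

250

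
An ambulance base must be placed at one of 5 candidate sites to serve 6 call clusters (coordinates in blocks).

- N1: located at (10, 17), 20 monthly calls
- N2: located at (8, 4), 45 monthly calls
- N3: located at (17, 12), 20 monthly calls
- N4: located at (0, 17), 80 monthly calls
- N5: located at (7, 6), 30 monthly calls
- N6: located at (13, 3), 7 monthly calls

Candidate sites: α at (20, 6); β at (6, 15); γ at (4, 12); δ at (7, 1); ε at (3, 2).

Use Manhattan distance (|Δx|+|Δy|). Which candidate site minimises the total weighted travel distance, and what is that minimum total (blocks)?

Total weighted distance at each candidate:
  α (20, 6): total = 4170
  β (6, 15): total = 2058
  γ (4, 12): total = 2136
  δ (7, 1): total = 3026
  ε (3, 2): total = 2992
Minimum is at β with total 2058 blocks.

β, total 2058 blocks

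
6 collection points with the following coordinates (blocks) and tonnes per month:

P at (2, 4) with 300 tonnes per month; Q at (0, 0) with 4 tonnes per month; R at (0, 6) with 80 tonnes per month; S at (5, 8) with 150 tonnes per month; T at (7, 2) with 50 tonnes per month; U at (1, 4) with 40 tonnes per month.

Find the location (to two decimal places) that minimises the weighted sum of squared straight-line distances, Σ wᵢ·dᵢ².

(2.79, 5.03)

The minimiser of Σwᵢ‖p−pᵢ‖² is the weighted centroid p* = (Σwᵢpᵢ)/(Σwᵢ).
Σwᵢ = 624.
Σwᵢxᵢ = 300·2 + 4·0 + 80·0 + 150·5 + 50·7 + 40·1 = 1740.
Σwᵢyᵢ = 300·4 + 4·0 + 80·6 + 150·8 + 50·2 + 40·4 = 3140.
x* = 1740/624 = 2.79, y* = 3140/624 = 5.03.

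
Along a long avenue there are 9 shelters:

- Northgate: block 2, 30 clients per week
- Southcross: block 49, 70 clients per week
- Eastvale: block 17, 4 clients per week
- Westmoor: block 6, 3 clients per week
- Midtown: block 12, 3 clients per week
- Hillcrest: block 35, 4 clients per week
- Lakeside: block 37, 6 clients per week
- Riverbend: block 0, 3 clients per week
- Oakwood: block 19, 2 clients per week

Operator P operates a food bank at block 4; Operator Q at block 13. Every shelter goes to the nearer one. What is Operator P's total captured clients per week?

36

The indifferent point is the midpoint (4+13)/2 = 8.5; shelters left of it (closer to Operator P at 4) go to Operator P, those right go to Operator Q.
  Riverbend at 0 (w=3) → Operator P
  Northgate at 2 (w=30) → Operator P
  Westmoor at 6 (w=3) → Operator P
  Midtown at 12 (w=3) → Operator Q
  Eastvale at 17 (w=4) → Operator Q
  Oakwood at 19 (w=2) → Operator Q
  Hillcrest at 35 (w=4) → Operator Q
  Lakeside at 37 (w=6) → Operator Q
  Southcross at 49 (w=70) → Operator Q
Operator P captures 36; Operator Q captures 89.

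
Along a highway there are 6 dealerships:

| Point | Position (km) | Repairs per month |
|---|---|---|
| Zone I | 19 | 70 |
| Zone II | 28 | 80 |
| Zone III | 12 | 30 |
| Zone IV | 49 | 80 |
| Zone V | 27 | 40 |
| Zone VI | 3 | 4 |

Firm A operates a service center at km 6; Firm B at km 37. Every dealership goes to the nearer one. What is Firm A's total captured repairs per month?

The indifferent point is the midpoint (6+37)/2 = 21.5; dealerships left of it (closer to Firm A at 6) go to Firm A, those right go to Firm B.
  Zone VI at 3 (w=4) → Firm A
  Zone III at 12 (w=30) → Firm A
  Zone I at 19 (w=70) → Firm A
  Zone V at 27 (w=40) → Firm B
  Zone II at 28 (w=80) → Firm B
  Zone IV at 49 (w=80) → Firm B
Firm A captures 104; Firm B captures 200.

104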